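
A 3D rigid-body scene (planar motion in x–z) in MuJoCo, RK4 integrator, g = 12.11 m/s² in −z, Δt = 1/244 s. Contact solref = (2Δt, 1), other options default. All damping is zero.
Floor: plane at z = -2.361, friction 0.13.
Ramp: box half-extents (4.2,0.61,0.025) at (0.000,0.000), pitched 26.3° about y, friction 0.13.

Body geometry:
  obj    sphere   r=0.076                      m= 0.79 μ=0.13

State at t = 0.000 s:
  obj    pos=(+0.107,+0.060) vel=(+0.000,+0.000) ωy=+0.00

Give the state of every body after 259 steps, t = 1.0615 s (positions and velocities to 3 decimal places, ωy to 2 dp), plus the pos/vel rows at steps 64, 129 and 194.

State at t = 1.0615 s:
  obj    pos=(+2.104,-0.927) vel=(+3.764,-1.857) ωy=+49.28

Key-timestep trajectory:
   step    t(s)  obj.x    obj.z    obj.vx   obj.vz 
     64  0.2623   +0.229  +0.000  +0.926  -0.470
    129  0.5287   +0.602  -0.185  +1.874  -0.926
    194  0.7951   +1.227  -0.494  +2.818  -1.395


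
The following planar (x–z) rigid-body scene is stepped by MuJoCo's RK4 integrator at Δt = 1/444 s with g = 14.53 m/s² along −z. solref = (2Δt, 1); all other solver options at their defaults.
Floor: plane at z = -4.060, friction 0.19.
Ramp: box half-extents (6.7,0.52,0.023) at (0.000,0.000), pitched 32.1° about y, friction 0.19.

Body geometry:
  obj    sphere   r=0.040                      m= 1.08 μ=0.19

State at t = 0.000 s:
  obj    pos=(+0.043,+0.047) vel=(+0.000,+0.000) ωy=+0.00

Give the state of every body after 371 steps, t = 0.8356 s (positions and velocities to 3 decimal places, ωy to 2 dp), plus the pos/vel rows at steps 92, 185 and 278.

State at t = 0.8356 s:
  obj    pos=(+1.674,-0.976) vel=(+3.904,-2.449) ωy=+115.19

Key-timestep trajectory:
   step    t(s)  obj.x    obj.z    obj.vx   obj.vz 
     92  0.2072   +0.144  -0.016  +0.968  -0.607
    185  0.4167   +0.449  -0.207  +1.947  -1.221
    278  0.6261   +0.959  -0.527  +2.925  -1.835


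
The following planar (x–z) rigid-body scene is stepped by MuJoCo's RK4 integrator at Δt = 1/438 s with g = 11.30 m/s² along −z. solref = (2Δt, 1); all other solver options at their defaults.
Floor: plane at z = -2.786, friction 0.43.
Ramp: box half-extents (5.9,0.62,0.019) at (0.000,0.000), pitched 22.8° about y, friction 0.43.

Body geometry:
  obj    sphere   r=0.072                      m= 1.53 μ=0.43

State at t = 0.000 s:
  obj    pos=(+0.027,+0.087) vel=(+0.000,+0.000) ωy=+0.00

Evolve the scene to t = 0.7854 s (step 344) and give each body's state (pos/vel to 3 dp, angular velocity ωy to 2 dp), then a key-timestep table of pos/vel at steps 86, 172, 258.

State at t = 0.7854 s:
  obj    pos=(+0.916,-0.287) vel=(+2.265,-0.952) ωy=+34.12

Key-timestep trajectory:
   step    t(s)  obj.x    obj.z    obj.vx   obj.vz 
     86  0.1963   +0.083  +0.064  +0.566  -0.238
    172  0.3927   +0.249  -0.006  +1.132  -0.476
    258  0.5890   +0.527  -0.123  +1.699  -0.714


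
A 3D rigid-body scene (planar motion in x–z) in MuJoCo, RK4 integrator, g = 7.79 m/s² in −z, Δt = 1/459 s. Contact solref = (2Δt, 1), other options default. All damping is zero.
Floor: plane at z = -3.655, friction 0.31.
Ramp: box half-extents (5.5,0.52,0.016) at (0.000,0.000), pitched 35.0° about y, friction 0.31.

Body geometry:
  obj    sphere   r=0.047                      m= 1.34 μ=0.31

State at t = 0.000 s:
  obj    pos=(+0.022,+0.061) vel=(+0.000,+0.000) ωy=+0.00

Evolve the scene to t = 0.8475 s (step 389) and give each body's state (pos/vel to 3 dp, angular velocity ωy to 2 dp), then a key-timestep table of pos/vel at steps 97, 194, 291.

State at t = 0.8475 s:
  obj    pos=(+0.961,-0.596) vel=(+2.216,-1.551) ωy=+57.54

Key-timestep trajectory:
   step    t(s)  obj.x    obj.z    obj.vx   obj.vz 
     97  0.2113   +0.081  +0.020  +0.553  -0.387
    194  0.4227   +0.256  -0.102  +1.105  -0.774
    291  0.6340   +0.548  -0.307  +1.658  -1.161


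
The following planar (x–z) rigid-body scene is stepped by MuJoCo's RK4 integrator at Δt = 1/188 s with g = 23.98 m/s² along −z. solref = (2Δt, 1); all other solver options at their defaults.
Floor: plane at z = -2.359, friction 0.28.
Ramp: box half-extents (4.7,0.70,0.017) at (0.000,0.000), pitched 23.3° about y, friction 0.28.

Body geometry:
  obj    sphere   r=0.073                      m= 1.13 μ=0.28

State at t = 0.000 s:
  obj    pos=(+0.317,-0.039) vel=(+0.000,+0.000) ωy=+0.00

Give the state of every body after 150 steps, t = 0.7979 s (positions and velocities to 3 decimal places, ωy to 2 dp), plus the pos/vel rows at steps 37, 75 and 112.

State at t = 0.7979 s:
  obj    pos=(+2.298,-0.892) vel=(+4.965,-2.138) ωy=+74.04

Key-timestep trajectory:
   step    t(s)  obj.x    obj.z    obj.vx   obj.vz 
     37  0.1968   +0.438  -0.091  +1.225  -0.528
     75  0.3989   +0.812  -0.252  +2.483  -1.069
    112  0.5957   +1.422  -0.514  +3.707  -1.597


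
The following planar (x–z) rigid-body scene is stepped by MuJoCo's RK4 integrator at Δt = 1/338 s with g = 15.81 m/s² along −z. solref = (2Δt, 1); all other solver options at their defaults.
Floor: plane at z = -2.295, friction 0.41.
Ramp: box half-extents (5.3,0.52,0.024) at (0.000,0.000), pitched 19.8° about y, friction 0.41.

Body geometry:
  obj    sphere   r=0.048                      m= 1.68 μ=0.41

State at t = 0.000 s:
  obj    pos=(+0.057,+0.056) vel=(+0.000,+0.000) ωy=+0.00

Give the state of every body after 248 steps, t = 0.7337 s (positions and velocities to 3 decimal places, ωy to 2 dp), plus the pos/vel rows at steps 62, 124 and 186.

State at t = 0.7337 s:
  obj    pos=(+1.026,-0.293) vel=(+2.641,-0.951) ωy=+58.47

Key-timestep trajectory:
   step    t(s)  obj.x    obj.z    obj.vx   obj.vz 
     62  0.1834   +0.118  +0.034  +0.660  -0.238
    124  0.3669   +0.299  -0.031  +1.321  -0.475
    186  0.5503   +0.602  -0.140  +1.981  -0.713


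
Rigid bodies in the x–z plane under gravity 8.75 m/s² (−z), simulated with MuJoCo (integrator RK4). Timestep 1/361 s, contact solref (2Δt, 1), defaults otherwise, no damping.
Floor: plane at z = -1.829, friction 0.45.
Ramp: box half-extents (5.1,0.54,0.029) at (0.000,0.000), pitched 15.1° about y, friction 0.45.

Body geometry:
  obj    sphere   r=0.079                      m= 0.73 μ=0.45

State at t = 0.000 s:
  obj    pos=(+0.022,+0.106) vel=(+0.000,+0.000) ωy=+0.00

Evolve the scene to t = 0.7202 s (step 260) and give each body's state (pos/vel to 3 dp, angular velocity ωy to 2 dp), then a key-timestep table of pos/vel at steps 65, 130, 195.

State at t = 0.7202 s:
  obj    pos=(+0.430,-0.004) vel=(+1.132,-0.305) ωy=+14.84

Key-timestep trajectory:
   step    t(s)  obj.x    obj.z    obj.vx   obj.vz 
     65  0.1801   +0.047  +0.099  +0.283  -0.076
    130  0.3601   +0.124  +0.078  +0.566  -0.153
    195  0.5402   +0.251  +0.044  +0.849  -0.229


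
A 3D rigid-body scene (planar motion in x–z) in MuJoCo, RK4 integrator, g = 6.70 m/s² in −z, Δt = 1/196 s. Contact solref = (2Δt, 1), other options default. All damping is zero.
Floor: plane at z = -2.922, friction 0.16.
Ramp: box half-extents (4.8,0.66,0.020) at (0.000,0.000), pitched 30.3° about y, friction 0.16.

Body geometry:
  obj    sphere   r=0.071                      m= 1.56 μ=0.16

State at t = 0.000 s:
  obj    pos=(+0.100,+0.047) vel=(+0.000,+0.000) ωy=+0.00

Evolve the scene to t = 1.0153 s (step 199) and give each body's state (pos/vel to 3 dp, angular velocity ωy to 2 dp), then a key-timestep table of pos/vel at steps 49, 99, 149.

State at t = 1.0153 s:
  obj    pos=(+1.192,-0.591) vel=(+2.154,-1.253) ωy=+33.11

Key-timestep trajectory:
   step    t(s)  obj.x    obj.z    obj.vx   obj.vz 
     49  0.2500   +0.166  +0.008  +0.532  -0.305
     99  0.5051   +0.370  -0.111  +1.072  -0.621
    149  0.7602   +0.712  -0.311  +1.614  -0.934


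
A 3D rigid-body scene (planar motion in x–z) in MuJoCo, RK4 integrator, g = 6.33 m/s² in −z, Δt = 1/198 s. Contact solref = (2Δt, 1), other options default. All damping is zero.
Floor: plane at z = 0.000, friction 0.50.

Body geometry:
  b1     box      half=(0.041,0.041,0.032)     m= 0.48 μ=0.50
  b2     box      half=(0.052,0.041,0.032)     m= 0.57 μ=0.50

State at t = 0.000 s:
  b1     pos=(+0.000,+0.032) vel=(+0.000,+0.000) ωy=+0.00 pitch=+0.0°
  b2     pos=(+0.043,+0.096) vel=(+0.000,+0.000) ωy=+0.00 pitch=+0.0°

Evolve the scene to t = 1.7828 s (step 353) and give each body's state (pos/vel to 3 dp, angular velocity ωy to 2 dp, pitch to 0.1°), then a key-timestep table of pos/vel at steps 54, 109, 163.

State at t = 1.7828 s:
  b1     pos=(+0.000,+0.032) vel=(+0.000,+0.000) ωy=+0.00 pitch=+0.0°
  b2     pos=(+0.178,+0.032) vel=(+0.000,+0.000) ωy=+0.00 pitch=+180.0°

Key-timestep trajectory:
   step    t(s)  b1.x    b1.z    b1.vx   b1.vz   b2.x    b2.z    b2.vx   b2.vz 
     54  0.2727   +0.000  +0.032  +0.000  +0.000   +0.054  +0.093  +0.113  -0.047
    109  0.5505   +0.000  +0.032  +0.000  +0.000   +0.110  +0.060  +0.135  +0.027
    163  0.8232   +0.000  +0.032  +0.000  +0.000   +0.134  +0.060  +0.114  -0.017


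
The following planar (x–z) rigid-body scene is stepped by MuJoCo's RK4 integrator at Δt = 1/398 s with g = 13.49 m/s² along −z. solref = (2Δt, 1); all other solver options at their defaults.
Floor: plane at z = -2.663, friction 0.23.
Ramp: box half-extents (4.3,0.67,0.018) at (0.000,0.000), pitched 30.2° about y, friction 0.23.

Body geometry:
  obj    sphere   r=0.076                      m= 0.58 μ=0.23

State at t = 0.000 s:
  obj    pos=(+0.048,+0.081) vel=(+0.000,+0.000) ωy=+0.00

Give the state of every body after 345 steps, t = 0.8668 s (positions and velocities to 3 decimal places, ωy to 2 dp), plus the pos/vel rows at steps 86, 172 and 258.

State at t = 0.8668 s:
  obj    pos=(+1.622,-0.835) vel=(+3.631,-2.114) ωy=+55.27

Key-timestep trajectory:
   step    t(s)  obj.x    obj.z    obj.vx   obj.vz 
     86  0.2161   +0.146  +0.024  +0.905  -0.527
    172  0.4322   +0.439  -0.147  +1.811  -1.054
    258  0.6482   +0.928  -0.432  +2.716  -1.581


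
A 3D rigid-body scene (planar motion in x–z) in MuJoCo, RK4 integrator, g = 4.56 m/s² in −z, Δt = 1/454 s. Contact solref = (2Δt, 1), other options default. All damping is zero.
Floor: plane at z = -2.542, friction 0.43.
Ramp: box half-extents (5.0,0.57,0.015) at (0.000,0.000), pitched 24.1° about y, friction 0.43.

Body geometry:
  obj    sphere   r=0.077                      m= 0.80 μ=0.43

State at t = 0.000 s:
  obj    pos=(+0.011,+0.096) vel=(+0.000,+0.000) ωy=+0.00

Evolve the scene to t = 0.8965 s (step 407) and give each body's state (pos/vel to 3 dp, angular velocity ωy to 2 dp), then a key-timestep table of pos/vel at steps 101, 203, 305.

State at t = 0.8965 s:
  obj    pos=(+0.499,-0.122) vel=(+1.088,-0.487) ωy=+15.48

Key-timestep trajectory:
   step    t(s)  obj.x    obj.z    obj.vx   obj.vz 
    101  0.2225   +0.041  +0.082  +0.270  -0.121
    203  0.4471   +0.132  +0.042  +0.543  -0.243
    305  0.6718   +0.285  -0.027  +0.816  -0.365


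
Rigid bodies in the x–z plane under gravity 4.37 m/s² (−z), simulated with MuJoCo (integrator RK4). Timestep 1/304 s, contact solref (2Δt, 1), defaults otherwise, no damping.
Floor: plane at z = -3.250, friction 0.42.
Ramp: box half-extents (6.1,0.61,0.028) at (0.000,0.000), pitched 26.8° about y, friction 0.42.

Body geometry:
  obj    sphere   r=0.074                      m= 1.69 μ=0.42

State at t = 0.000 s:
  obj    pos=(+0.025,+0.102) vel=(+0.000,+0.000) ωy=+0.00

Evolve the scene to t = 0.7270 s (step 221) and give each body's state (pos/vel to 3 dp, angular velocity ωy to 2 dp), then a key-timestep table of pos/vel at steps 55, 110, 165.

State at t = 0.7270 s:
  obj    pos=(+0.357,-0.066) vel=(+0.913,-0.461) ωy=+13.82

Key-timestep trajectory:
   step    t(s)  obj.x    obj.z    obj.vx   obj.vz 
     55  0.1809   +0.045  +0.091  +0.227  -0.115
    110  0.3618   +0.107  +0.060  +0.455  -0.230
    165  0.5428   +0.210  +0.008  +0.682  -0.344


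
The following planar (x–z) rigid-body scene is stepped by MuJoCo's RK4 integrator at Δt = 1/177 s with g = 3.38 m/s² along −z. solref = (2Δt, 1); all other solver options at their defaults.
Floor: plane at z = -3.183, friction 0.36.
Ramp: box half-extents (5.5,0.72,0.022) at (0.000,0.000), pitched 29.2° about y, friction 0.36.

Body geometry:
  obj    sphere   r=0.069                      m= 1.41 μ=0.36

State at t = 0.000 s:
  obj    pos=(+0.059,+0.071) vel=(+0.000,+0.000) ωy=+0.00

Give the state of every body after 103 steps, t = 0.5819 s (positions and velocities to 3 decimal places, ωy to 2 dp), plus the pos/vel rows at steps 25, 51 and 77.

State at t = 0.5819 s:
  obj    pos=(+0.233,-0.026) vel=(+0.598,-0.334) ωy=+9.93

Key-timestep trajectory:
   step    t(s)  obj.x    obj.z    obj.vx   obj.vz 
     25  0.1412   +0.069  +0.065  +0.145  -0.081
     51  0.2881   +0.102  +0.047  +0.296  -0.166
     77  0.4350   +0.156  +0.017  +0.447  -0.250


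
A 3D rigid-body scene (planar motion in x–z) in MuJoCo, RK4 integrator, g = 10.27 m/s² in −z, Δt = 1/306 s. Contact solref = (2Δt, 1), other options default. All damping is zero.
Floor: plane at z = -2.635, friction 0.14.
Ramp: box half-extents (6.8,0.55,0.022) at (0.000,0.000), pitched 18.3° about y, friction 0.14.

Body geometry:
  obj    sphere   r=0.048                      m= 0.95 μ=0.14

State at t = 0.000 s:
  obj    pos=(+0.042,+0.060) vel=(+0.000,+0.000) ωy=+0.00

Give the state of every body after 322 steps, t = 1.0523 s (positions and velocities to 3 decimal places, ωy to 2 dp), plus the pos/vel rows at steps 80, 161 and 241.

State at t = 1.0523 s:
  obj    pos=(+1.253,-0.341) vel=(+2.301,-0.761) ωy=+50.49

Key-timestep trajectory:
   step    t(s)  obj.x    obj.z    obj.vx   obj.vz 
     80  0.2614   +0.117  +0.035  +0.572  -0.189
    161  0.5261   +0.345  -0.040  +1.151  -0.381
    241  0.7876   +0.720  -0.164  +1.722  -0.570


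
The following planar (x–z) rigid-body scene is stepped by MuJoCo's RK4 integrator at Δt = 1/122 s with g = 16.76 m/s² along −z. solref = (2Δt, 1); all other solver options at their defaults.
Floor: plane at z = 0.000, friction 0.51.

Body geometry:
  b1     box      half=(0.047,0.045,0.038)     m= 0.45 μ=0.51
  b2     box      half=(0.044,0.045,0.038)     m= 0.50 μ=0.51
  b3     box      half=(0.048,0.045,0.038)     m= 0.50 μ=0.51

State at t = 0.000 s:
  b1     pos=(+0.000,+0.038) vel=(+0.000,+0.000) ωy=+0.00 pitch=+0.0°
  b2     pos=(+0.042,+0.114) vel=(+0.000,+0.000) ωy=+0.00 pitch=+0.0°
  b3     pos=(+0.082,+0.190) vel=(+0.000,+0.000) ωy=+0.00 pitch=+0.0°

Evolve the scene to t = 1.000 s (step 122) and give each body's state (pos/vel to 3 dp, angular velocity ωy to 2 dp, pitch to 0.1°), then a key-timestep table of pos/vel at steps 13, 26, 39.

State at t = 1.000 s:
  b1     pos=(+0.000,+0.038) vel=(+0.000,+0.000) ωy=+0.00 pitch=+0.0°
  b2     pos=(+0.095,+0.044) vel=(+0.000,+0.000) ωy=+0.00 pitch=+90.0°
  b3     pos=(+0.215,+0.048) vel=(+0.000,+0.000) ωy=+0.00 pitch=+90.0°

Key-timestep trajectory:
   step    t(s)  b1.x    b1.z    b1.vx   b1.vz   b2.x    b2.z    b2.vx   b2.vz   b3.x    b3.z    b3.vx   b3.vz 
     13  0.1066   +0.000  +0.038  -0.002  +0.001   +0.049  +0.114  +0.137  -0.002   +0.102  +0.181  +0.395  -0.237
     26  0.2131   +0.000  +0.038  -0.001  +0.000   +0.078  +0.099  +0.405  -0.489   +0.167  +0.106  +0.700  -1.451
     39  0.3197   +0.000  +0.038  +0.000  +0.000   +0.097  +0.041  -0.075  +0.120   +0.214  +0.048  +0.036  -0.004


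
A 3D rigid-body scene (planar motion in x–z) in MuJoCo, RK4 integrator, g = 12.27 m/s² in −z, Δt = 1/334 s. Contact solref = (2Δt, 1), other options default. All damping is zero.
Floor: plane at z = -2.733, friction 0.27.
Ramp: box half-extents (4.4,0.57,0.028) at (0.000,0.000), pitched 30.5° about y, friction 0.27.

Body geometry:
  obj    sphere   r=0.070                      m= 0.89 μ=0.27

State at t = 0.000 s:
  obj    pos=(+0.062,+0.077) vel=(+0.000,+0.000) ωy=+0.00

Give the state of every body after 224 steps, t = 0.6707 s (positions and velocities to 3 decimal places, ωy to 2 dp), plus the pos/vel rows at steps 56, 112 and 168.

State at t = 0.6707 s:
  obj    pos=(+0.924,-0.431) vel=(+2.571,-1.514) ωy=+42.61

Key-timestep trajectory:
   step    t(s)  obj.x    obj.z    obj.vx   obj.vz 
     56  0.1677   +0.116  +0.045  +0.643  -0.379
    112  0.3353   +0.278  -0.050  +1.285  -0.757
    168  0.5030   +0.547  -0.208  +1.928  -1.136


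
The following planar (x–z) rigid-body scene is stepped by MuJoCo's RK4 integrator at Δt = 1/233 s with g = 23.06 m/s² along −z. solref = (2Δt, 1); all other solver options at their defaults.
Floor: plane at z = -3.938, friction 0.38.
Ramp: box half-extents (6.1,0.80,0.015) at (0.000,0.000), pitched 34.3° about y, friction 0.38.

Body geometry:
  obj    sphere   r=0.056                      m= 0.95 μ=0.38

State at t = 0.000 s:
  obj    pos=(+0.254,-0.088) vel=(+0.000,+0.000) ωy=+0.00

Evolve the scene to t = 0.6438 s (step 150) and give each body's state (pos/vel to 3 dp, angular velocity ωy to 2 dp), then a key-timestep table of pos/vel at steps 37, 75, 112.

State at t = 0.6438 s:
  obj    pos=(+1.843,-1.172) vel=(+4.936,-3.367) ωy=+106.68

Key-timestep trajectory:
   step    t(s)  obj.x    obj.z    obj.vx   obj.vz 
     37  0.1588   +0.351  -0.154  +1.218  -0.831
     75  0.3219   +0.652  -0.359  +2.468  -1.684
    112  0.4807   +1.140  -0.692  +3.686  -2.514


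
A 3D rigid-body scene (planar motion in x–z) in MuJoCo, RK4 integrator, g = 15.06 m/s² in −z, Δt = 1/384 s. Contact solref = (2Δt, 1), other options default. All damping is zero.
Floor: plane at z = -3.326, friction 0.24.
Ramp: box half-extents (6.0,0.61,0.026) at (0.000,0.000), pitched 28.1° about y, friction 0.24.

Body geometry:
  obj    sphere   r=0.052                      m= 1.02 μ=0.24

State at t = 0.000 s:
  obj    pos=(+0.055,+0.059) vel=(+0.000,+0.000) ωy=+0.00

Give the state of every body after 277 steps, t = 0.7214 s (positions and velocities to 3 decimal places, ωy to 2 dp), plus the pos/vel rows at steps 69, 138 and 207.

State at t = 0.7214 s:
  obj    pos=(+1.218,-0.562) vel=(+3.224,-1.722) ωy=+70.28

Key-timestep trajectory:
   step    t(s)  obj.x    obj.z    obj.vx   obj.vz 
     69  0.1797   +0.127  +0.020  +0.803  -0.429
    138  0.3594   +0.344  -0.095  +1.606  -0.858
    207  0.5391   +0.705  -0.288  +2.410  -1.287


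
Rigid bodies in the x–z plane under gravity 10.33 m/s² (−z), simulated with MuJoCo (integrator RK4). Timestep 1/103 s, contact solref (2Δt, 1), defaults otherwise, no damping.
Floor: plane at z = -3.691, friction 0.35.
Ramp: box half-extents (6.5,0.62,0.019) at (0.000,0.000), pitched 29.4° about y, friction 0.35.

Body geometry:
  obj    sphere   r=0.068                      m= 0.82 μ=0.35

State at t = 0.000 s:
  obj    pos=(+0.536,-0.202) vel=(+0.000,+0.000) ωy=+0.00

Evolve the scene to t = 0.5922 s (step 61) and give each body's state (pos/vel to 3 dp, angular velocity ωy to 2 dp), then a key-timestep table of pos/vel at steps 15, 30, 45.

State at t = 0.5922 s:
  obj    pos=(+1.090,-0.514) vel=(+1.869,-1.053) ωy=+31.53

Key-timestep trajectory:
   step    t(s)  obj.x    obj.z    obj.vx   obj.vz 
     15  0.1456   +0.569  -0.221  +0.460  -0.259
     30  0.2913   +0.670  -0.278  +0.919  -0.518
     45  0.4369   +0.837  -0.372  +1.379  -0.777


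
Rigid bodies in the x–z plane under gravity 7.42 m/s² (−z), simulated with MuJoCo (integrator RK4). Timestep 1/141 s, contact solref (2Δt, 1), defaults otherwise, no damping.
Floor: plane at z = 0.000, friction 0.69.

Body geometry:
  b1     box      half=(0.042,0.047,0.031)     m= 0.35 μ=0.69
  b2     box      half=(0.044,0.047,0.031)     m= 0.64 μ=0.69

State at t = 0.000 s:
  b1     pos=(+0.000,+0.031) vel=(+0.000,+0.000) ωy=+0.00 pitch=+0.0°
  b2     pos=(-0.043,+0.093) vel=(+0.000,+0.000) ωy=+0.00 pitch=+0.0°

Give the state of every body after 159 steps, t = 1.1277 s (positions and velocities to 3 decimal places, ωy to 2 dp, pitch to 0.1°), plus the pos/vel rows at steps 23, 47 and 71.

State at t = 1.1277 s:
  b1     pos=(+0.000,+0.031) vel=(+0.000,+0.000) ωy=+0.00 pitch=+0.0°
  b2     pos=(-0.084,+0.044) vel=(+0.000,+0.000) ωy=+0.00 pitch=-90.0°

Key-timestep trajectory:
   step    t(s)  b1.x    b1.z    b1.vx   b1.vz   b2.x    b2.z    b2.vx   b2.vz 
     23  0.1631   +0.000  +0.031  +0.000  +0.000   -0.045  +0.093  -0.035  -0.004
     47  0.3333   +0.000  +0.031  +0.001  +0.000   -0.062  +0.086  -0.182  -0.140
     71  0.5035   +0.000  +0.031  +0.000  +0.000   -0.088  +0.046  +0.020  +0.002


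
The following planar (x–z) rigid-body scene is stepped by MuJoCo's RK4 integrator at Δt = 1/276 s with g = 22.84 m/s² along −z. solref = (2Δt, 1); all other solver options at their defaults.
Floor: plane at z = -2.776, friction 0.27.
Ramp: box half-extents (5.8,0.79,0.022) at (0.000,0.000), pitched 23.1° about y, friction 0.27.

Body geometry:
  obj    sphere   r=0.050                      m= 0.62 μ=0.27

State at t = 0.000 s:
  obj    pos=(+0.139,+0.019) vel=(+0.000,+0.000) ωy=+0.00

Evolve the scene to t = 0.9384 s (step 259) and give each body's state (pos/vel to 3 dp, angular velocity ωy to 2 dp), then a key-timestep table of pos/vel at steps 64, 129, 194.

State at t = 0.9384 s:
  obj    pos=(+2.731,-1.087) vel=(+5.525,-2.357) ωy=+120.12

Key-timestep trajectory:
   step    t(s)  obj.x    obj.z    obj.vx   obj.vz 
     64  0.2319   +0.297  -0.049  +1.365  -0.582
    129  0.4674   +0.782  -0.255  +2.752  -1.174
    194  0.7029   +1.594  -0.601  +4.138  -1.765


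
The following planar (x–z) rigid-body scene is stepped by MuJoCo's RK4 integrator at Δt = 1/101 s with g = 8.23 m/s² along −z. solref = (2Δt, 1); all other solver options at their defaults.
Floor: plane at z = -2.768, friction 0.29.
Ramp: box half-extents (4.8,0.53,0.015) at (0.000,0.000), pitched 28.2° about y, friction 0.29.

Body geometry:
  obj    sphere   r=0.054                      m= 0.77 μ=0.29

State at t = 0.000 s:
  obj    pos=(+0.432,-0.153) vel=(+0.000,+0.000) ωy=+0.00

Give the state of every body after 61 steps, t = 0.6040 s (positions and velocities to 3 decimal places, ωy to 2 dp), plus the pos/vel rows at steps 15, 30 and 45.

State at t = 0.6040 s:
  obj    pos=(+0.879,-0.393) vel=(+1.479,-0.793) ωy=+31.05

Key-timestep trajectory:
   step    t(s)  obj.x    obj.z    obj.vx   obj.vz 
     15  0.1485   +0.459  -0.168  +0.364  -0.195
     30  0.2970   +0.540  -0.211  +0.727  -0.390
     45  0.4455   +0.675  -0.284  +1.091  -0.585


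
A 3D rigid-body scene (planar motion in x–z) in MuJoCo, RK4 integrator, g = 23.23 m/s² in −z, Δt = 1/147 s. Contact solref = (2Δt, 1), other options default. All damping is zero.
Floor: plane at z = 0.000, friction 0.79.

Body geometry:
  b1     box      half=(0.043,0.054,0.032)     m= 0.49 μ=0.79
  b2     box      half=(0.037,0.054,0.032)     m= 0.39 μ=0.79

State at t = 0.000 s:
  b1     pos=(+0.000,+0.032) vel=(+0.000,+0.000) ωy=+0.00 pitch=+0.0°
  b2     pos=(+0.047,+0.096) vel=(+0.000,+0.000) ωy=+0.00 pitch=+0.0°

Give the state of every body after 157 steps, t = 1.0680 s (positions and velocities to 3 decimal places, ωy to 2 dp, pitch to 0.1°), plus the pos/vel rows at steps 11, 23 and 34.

State at t = 1.0680 s:
  b1     pos=(+0.000,+0.032) vel=(+0.000,+0.000) ωy=+0.00 pitch=+0.0°
  b2     pos=(+0.084,+0.037) vel=(+0.000,+0.000) ωy=+0.00 pitch=+90.0°

Key-timestep trajectory:
   step    t(s)  b1.x    b1.z    b1.vx   b1.vz   b2.x    b2.z    b2.vx   b2.vz 
     11  0.0748   +0.000  +0.032  -0.001  +0.002   +0.052  +0.095  +0.164  -0.042
     23  0.1565   +0.000  +0.032  +0.000  +0.001   +0.077  +0.068  +0.386  -0.930
     34  0.2313   +0.000  +0.032  +0.000  +0.000   +0.085  +0.035  -0.055  +0.104


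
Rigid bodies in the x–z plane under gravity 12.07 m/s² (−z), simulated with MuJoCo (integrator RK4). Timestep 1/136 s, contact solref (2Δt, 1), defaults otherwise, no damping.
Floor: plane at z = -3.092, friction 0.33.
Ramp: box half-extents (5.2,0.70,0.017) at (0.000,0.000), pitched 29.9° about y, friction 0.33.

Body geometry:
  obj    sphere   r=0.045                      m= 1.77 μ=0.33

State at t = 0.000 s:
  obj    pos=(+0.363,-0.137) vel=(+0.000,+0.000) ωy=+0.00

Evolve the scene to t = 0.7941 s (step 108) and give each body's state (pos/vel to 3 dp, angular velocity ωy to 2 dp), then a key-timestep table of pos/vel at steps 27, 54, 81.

State at t = 0.7941 s:
  obj    pos=(+1.538,-0.813) vel=(+2.959,-1.701) ωy=+75.82

Key-timestep trajectory:
   step    t(s)  obj.x    obj.z    obj.vx   obj.vz 
     27  0.1985   +0.436  -0.179  +0.740  -0.425
     54  0.3971   +0.657  -0.306  +1.479  -0.851
     81  0.5956   +1.024  -0.517  +2.219  -1.276


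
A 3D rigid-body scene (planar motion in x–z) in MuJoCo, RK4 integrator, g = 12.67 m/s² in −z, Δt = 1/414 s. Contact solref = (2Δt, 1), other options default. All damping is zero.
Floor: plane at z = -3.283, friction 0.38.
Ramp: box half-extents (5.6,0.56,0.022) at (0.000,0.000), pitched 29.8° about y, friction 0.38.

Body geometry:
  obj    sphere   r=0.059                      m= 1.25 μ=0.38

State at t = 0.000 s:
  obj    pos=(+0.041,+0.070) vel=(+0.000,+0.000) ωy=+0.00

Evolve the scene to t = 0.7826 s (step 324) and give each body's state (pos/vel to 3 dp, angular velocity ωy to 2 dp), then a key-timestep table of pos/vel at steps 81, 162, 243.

State at t = 0.7826 s:
  obj    pos=(+1.236,-0.615) vel=(+3.055,-1.749) ωy=+59.65

Key-timestep trajectory:
   step    t(s)  obj.x    obj.z    obj.vx   obj.vz 
     81  0.1957   +0.116  +0.027  +0.764  -0.437
    162  0.3913   +0.340  -0.101  +1.527  -0.875
    243  0.5870   +0.713  -0.315  +2.291  -1.312


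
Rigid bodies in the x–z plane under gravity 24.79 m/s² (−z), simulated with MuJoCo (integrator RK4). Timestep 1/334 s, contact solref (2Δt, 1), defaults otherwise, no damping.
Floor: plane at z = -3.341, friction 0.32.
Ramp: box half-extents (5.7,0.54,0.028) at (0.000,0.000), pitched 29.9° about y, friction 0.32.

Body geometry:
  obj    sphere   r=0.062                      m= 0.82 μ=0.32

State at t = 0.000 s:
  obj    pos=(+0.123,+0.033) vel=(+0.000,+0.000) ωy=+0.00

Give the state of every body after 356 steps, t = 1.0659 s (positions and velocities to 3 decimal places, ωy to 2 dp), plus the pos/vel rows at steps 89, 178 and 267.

State at t = 1.0659 s:
  obj    pos=(+4.470,-2.466) vel=(+8.156,-4.690) ωy=+151.73

Key-timestep trajectory:
   step    t(s)  obj.x    obj.z    obj.vx   obj.vz 
     89  0.2665   +0.395  -0.123  +2.039  -1.173
    178  0.5329   +1.210  -0.592  +4.078  -2.345
    267  0.7994   +2.568  -1.373  +6.117  -3.518


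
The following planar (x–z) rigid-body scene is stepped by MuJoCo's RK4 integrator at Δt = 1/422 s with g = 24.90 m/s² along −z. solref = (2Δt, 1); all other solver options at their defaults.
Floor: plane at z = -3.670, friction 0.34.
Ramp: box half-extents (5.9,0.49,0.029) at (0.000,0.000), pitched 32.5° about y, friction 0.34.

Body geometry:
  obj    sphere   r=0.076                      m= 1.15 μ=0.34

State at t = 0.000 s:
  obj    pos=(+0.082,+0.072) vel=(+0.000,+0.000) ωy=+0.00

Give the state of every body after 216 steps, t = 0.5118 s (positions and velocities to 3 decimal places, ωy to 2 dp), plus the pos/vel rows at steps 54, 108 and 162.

State at t = 0.5118 s:
  obj    pos=(+1.138,-0.600) vel=(+4.126,-2.628) ωy=+64.35

Key-timestep trajectory:
   step    t(s)  obj.x    obj.z    obj.vx   obj.vz 
     54  0.1280   +0.148  +0.030  +1.032  -0.657
    108  0.2559   +0.346  -0.096  +2.063  -1.314
    162  0.3839   +0.676  -0.306  +3.094  -1.971


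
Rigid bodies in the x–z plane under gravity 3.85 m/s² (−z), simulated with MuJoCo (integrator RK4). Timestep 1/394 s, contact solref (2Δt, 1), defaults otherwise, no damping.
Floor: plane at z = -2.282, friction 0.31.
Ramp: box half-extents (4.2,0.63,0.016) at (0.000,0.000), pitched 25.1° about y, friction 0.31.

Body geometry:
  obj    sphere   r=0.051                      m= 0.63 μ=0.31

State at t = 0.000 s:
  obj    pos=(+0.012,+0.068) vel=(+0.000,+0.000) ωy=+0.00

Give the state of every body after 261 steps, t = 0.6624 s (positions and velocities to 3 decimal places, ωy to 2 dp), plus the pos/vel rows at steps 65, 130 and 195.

State at t = 0.6624 s:
  obj    pos=(+0.244,-0.040) vel=(+0.700,-0.328) ωy=+15.15

Key-timestep trajectory:
   step    t(s)  obj.x    obj.z    obj.vx   obj.vz 
     65  0.1650   +0.027  +0.062  +0.174  -0.082
    130  0.3299   +0.070  +0.041  +0.349  -0.163
    195  0.4949   +0.142  +0.008  +0.523  -0.245


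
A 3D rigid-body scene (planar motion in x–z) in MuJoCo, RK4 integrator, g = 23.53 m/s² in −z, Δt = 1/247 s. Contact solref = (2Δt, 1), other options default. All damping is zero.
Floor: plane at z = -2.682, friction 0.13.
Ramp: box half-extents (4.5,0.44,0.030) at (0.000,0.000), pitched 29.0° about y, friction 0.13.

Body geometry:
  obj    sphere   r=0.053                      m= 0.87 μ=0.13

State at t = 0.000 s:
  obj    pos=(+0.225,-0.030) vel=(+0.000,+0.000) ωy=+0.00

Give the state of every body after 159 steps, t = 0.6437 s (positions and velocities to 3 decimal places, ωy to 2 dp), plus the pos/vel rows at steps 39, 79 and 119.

State at t = 0.6437 s:
  obj    pos=(+1.807,-0.907) vel=(+4.917,-2.722) ωy=+81.22

Key-timestep trajectory:
   step    t(s)  obj.x    obj.z    obj.vx   obj.vz 
     39  0.1579   +0.320  -0.083  +1.207  -0.666
     79  0.3198   +0.616  -0.246  +2.450  -1.336
    119  0.4818   +1.111  -0.521  +3.676  -2.047


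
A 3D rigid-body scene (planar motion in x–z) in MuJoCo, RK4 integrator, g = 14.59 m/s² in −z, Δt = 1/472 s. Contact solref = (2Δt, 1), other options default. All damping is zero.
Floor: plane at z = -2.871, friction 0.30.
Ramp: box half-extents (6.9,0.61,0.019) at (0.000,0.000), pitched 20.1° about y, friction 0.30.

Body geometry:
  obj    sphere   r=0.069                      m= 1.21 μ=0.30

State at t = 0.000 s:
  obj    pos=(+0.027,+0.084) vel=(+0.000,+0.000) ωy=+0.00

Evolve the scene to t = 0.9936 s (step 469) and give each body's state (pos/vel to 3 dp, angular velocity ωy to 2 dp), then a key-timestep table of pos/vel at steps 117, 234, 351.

State at t = 0.9936 s:
  obj    pos=(+1.687,-0.524) vel=(+3.342,-1.223) ωy=+51.57

Key-timestep trajectory:
   step    t(s)  obj.x    obj.z    obj.vx   obj.vz 
    117  0.2479   +0.130  +0.046  +0.834  -0.305
    234  0.4958   +0.440  -0.067  +1.667  -0.610
    351  0.7436   +0.957  -0.257  +2.501  -0.915


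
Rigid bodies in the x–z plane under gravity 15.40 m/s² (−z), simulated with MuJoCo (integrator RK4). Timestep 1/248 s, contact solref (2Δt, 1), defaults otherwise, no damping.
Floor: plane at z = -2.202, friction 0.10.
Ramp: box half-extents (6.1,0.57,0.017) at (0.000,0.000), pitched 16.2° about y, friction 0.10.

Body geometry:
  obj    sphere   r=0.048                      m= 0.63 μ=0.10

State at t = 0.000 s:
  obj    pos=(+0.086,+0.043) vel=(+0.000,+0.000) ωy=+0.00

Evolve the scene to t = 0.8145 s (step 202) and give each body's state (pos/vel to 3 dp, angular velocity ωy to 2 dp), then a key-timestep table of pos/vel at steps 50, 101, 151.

State at t = 0.8145 s:
  obj    pos=(+1.064,-0.241) vel=(+2.401,-0.697) ωy=+52.06

Key-timestep trajectory:
   step    t(s)  obj.x    obj.z    obj.vx   obj.vz 
     50  0.2016   +0.146  +0.025  +0.594  -0.173
    101  0.4073   +0.330  -0.028  +1.200  -0.349
    151  0.6089   +0.632  -0.116  +1.795  -0.521


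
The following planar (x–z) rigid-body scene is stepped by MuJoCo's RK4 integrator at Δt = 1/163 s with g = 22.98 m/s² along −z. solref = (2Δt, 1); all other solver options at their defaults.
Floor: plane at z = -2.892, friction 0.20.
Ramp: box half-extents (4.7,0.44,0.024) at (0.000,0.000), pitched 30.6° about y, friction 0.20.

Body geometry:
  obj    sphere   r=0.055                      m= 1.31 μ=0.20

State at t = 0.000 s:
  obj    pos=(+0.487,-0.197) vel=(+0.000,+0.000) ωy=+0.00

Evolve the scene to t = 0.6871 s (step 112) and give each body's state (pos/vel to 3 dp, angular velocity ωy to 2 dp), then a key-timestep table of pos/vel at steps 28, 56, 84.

State at t = 0.6871 s:
  obj    pos=(+2.186,-1.201) vel=(+4.942,-2.923) ωy=+104.33

Key-timestep trajectory:
   step    t(s)  obj.x    obj.z    obj.vx   obj.vz 
     28  0.1718   +0.594  -0.259  +1.236  -0.731
     56  0.3436   +0.912  -0.448  +2.472  -1.462
     84  0.5153   +1.443  -0.761  +3.707  -2.192


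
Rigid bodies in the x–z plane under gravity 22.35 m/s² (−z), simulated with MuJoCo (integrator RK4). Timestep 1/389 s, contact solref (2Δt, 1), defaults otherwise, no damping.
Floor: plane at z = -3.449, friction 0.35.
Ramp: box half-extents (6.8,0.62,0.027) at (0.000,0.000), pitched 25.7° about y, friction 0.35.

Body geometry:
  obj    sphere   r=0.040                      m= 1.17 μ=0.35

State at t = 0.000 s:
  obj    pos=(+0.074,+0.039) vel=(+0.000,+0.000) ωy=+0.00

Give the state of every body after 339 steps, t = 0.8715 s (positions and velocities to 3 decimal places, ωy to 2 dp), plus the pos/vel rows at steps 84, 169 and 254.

State at t = 0.8715 s:
  obj    pos=(+2.443,-1.101) vel=(+5.436,-2.616) ωy=+150.82

Key-timestep trajectory:
   step    t(s)  obj.x    obj.z    obj.vx   obj.vz 
     84  0.2159   +0.219  -0.031  +1.347  -0.648
    169  0.4344   +0.663  -0.245  +2.710  -1.304
    254  0.6530   +1.404  -0.601  +4.073  -1.960


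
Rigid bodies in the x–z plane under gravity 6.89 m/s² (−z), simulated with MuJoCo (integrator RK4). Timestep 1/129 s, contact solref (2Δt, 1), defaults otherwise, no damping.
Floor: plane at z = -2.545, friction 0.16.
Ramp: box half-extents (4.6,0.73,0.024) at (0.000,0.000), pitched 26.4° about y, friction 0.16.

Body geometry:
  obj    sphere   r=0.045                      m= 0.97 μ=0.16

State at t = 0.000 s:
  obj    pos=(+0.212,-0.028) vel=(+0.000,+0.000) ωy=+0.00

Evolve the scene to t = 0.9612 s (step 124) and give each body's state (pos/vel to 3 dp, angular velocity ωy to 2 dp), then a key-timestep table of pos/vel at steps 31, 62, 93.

State at t = 0.9612 s:
  obj    pos=(+1.118,-0.478) vel=(+1.884,-0.935) ωy=+46.72

Key-timestep trajectory:
   step    t(s)  obj.x    obj.z    obj.vx   obj.vz 
     31  0.2403   +0.269  -0.056  +0.471  -0.234
     62  0.4806   +0.438  -0.141  +0.942  -0.468
     93  0.7209   +0.722  -0.281  +1.413  -0.702


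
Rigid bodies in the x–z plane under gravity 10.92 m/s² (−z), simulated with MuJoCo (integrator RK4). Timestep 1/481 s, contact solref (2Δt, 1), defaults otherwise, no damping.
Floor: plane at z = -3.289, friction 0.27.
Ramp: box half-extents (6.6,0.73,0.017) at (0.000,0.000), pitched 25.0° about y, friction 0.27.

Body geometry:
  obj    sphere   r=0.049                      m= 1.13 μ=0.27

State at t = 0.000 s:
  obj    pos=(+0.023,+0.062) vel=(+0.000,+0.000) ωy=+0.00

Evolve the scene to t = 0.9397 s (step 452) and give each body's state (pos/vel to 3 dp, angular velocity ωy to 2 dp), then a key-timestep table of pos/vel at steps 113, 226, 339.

State at t = 0.9397 s:
  obj    pos=(+1.342,-0.553) vel=(+2.808,-1.309) ωy=+63.21

Key-timestep trajectory:
   step    t(s)  obj.x    obj.z    obj.vx   obj.vz 
    113  0.2349   +0.105  +0.024  +0.702  -0.327
    226  0.4699   +0.353  -0.092  +1.404  -0.655
    339  0.7048   +0.765  -0.284  +2.106  -0.982


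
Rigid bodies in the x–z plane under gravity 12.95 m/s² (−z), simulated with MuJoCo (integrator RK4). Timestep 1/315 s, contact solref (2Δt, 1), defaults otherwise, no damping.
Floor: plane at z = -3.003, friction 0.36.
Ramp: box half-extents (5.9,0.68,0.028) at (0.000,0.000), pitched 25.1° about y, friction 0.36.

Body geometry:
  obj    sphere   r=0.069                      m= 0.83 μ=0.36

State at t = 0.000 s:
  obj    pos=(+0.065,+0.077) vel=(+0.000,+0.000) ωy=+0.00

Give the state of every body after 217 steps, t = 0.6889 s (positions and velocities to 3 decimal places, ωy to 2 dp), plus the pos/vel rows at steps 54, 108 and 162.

State at t = 0.6889 s:
  obj    pos=(+0.908,-0.318) vel=(+2.448,-1.147) ωy=+39.17

Key-timestep trajectory:
   step    t(s)  obj.x    obj.z    obj.vx   obj.vz 
     54  0.1714   +0.117  +0.052  +0.609  -0.285
    108  0.3429   +0.274  -0.021  +1.218  -0.571
    162  0.5143   +0.535  -0.143  +1.828  -0.856


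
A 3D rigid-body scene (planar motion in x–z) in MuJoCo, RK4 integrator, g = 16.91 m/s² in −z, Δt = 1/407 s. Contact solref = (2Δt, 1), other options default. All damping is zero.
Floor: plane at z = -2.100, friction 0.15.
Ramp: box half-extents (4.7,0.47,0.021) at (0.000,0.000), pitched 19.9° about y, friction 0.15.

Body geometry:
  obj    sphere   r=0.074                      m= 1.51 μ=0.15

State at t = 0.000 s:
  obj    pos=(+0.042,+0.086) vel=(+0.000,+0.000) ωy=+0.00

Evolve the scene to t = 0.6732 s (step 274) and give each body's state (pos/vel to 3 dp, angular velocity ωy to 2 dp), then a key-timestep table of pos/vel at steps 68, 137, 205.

State at t = 0.6732 s:
  obj    pos=(+0.918,-0.231) vel=(+2.603,-0.942) ωy=+37.40

Key-timestep trajectory:
   step    t(s)  obj.x    obj.z    obj.vx   obj.vz 
     68  0.1671   +0.096  +0.066  +0.646  -0.234
    137  0.3366   +0.261  +0.007  +1.301  -0.471
    205  0.5037   +0.532  -0.092  +1.947  -0.705


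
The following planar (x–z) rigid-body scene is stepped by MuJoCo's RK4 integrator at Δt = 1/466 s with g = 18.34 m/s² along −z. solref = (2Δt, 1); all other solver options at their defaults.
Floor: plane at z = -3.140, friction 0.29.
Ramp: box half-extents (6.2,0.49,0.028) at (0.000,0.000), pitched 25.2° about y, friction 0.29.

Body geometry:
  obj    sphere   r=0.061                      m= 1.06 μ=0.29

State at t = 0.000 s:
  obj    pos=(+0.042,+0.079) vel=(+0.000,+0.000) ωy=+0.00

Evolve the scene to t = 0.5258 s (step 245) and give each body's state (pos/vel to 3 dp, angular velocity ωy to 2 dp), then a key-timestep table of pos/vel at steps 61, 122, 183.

State at t = 0.5258 s:
  obj    pos=(+0.739,-0.250) vel=(+2.653,-1.249) ωy=+48.07

Key-timestep trajectory:
   step    t(s)  obj.x    obj.z    obj.vx   obj.vz 
     61  0.1309   +0.085  +0.058  +0.661  -0.311
    122  0.2618   +0.215  -0.003  +1.321  -0.622
    183  0.3927   +0.431  -0.105  +1.982  -0.933


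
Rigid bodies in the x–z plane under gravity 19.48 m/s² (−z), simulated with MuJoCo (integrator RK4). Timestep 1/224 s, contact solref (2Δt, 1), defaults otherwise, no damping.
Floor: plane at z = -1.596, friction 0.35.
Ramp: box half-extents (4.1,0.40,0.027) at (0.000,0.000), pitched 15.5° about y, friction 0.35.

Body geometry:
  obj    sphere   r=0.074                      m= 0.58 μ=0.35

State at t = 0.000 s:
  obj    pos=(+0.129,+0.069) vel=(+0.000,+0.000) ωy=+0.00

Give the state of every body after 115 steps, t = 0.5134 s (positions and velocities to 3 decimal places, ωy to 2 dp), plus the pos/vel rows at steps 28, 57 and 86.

State at t = 0.5134 s:
  obj    pos=(+0.601,-0.062) vel=(+1.840,-0.510) ωy=+25.79

Key-timestep trajectory:
   step    t(s)  obj.x    obj.z    obj.vx   obj.vz 
     28  0.1250   +0.157  +0.061  +0.448  -0.124
     57  0.2545   +0.245  +0.037  +0.912  -0.253
     86  0.3839   +0.393  -0.004  +1.376  -0.382


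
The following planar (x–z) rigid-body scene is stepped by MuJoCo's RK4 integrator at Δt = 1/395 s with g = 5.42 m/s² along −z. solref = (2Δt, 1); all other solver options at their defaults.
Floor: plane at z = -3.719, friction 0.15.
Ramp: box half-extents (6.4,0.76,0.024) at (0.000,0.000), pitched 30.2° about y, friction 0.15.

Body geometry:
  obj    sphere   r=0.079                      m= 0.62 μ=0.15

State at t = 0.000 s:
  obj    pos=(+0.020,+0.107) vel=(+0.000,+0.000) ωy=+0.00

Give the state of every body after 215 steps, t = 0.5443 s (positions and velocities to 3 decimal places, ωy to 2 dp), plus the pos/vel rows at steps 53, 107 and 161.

State at t = 0.5443 s:
  obj    pos=(+0.281,-0.045) vel=(+0.959,-0.549) ωy=+12.00

Key-timestep trajectory:
   step    t(s)  obj.x    obj.z    obj.vx   obj.vz 
     53  0.1342   +0.036  +0.098  +0.238  -0.141
    107  0.2709   +0.085  +0.069  +0.479  -0.276
    161  0.4076   +0.167  +0.022  +0.718  -0.415
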